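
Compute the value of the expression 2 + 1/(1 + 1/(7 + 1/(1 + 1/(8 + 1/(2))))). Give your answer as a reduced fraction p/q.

Compute successive convergents:
a_0 = 2: 2/1
a_1 = 1: 3/1
a_2 = 7: 23/8
a_3 = 1: 26/9
a_4 = 8: 231/80
a_5 = 2: 488/169

488/169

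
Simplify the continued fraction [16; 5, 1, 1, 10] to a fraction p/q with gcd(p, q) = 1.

1877/116

a_0 = 16: 16/1
a_1 = 5: 81/5
a_2 = 1: 97/6
a_3 = 1: 178/11
a_4 = 10: 1877/116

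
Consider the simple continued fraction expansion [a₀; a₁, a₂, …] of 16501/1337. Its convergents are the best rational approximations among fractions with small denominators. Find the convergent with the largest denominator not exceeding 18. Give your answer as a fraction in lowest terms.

List convergents until the denominator exceeds the bound:
a_0 = 12: 12/1  (≤ bound)
a_1 = 2: 25/2  (≤ bound)
a_2 = 1: 37/3  (≤ bound)
a_3 = 12: 469/38  (> 18, stop)

37/3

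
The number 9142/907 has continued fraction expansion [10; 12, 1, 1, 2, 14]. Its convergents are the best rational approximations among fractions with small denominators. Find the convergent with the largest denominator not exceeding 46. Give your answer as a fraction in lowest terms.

a_0 = 10: 10/1  (≤ bound)
a_1 = 12: 121/12  (≤ bound)
a_2 = 1: 131/13  (≤ bound)
a_3 = 1: 252/25  (≤ bound)
a_4 = 2: 635/63  (> 46, stop)

252/25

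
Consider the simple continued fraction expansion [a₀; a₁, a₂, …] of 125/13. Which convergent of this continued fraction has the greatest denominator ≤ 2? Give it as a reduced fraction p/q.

19/2

List convergents until the denominator exceeds the bound:
a_0 = 9: 9/1  (≤ bound)
a_1 = 1: 10/1  (≤ bound)
a_2 = 1: 19/2  (≤ bound)
a_3 = 1: 29/3  (> 2, stop)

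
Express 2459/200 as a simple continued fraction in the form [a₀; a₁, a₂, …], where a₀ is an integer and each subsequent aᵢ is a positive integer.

Run the Euclidean algorithm, recording each quotient:
2459 ÷ 200 → quotient 12, remainder 59
200 ÷ 59 → quotient 3, remainder 23
59 ÷ 23 → quotient 2, remainder 13
23 ÷ 13 → quotient 1, remainder 10
13 ÷ 10 → quotient 1, remainder 3
10 ÷ 3 → quotient 3, remainder 1
3 ÷ 1 → quotient 3, remainder 0

[12; 3, 2, 1, 1, 3, 3]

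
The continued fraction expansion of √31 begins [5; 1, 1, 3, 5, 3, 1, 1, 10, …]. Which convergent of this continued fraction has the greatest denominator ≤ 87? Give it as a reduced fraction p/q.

206/37

List convergents until the denominator exceeds the bound:
a_0 = 5: 5/1  (≤ bound)
a_1 = 1: 6/1  (≤ bound)
a_2 = 1: 11/2  (≤ bound)
a_3 = 3: 39/7  (≤ bound)
a_4 = 5: 206/37  (≤ bound)
a_5 = 3: 657/118  (> 87, stop)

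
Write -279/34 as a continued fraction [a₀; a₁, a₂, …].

-279 ÷ 34 → quotient -9, remainder 27
34 ÷ 27 → quotient 1, remainder 7
27 ÷ 7 → quotient 3, remainder 6
7 ÷ 6 → quotient 1, remainder 1
6 ÷ 1 → quotient 6, remainder 0

[-9; 1, 3, 1, 6]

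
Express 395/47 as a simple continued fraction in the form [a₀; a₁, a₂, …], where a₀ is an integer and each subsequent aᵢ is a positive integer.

⌊395/47⌋ = 8, remainder 19
⌊47/19⌋ = 2, remainder 9
⌊19/9⌋ = 2, remainder 1
⌊9/1⌋ = 9, remainder 0

[8; 2, 2, 9]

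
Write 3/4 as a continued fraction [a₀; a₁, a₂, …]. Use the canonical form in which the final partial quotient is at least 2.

[0; 1, 3]

Run the Euclidean algorithm, recording each quotient:
3 ÷ 4 → quotient 0, remainder 3
4 ÷ 3 → quotient 1, remainder 1
3 ÷ 1 → quotient 3, remainder 0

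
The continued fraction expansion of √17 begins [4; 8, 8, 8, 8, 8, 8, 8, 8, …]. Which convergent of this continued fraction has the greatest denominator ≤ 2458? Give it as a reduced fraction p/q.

2177/528

a_0 = 4: 4/1  (≤ bound)
a_1 = 8: 33/8  (≤ bound)
a_2 = 8: 268/65  (≤ bound)
a_3 = 8: 2177/528  (≤ bound)
a_4 = 8: 17684/4289  (> 2458, stop)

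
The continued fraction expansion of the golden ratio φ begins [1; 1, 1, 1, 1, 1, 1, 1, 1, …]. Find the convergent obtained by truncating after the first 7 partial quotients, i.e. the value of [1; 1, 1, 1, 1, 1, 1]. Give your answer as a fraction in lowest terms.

21/13

a_0 = 1: 1/1
a_1 = 1: 2/1
a_2 = 1: 3/2
a_3 = 1: 5/3
a_4 = 1: 8/5
a_5 = 1: 13/8
a_6 = 1: 21/13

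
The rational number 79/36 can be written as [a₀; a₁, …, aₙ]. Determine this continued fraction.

[2; 5, 7]

Apply division with remainder until the remainder is 0:
79 = 2·36 + 7, so a_0 = 2
36 = 5·7 + 1, so a_1 = 5
7 = 7·1 + 0, so a_2 = 7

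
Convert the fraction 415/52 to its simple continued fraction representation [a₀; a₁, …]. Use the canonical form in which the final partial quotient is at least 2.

[7; 1, 51]

Repeatedly divide and take the remainder:
415 = 7·52 + 51, so a_0 = 7
52 = 1·51 + 1, so a_1 = 1
51 = 51·1 + 0, so a_2 = 51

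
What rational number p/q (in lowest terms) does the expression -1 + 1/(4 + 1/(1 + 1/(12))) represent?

Use the convergent recurrence hₖ = aₖ·hₖ₋₁ + hₖ₋₂ (and likewise for the denominators kₖ):
a_0 = -1: -1/1
a_1 = 4: -3/4
a_2 = 1: -4/5
a_3 = 12: -51/64

-51/64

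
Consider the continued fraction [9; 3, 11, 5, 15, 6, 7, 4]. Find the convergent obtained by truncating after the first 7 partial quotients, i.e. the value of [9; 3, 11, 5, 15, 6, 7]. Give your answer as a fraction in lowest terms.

1065307/114258

Start with 7.
6 + 1/(7/1) = 6 + 1/7 = 43/7
15 + 1/(43/7) = 15 + 7/43 = 652/43
5 + 1/(652/43) = 5 + 43/652 = 3303/652
11 + 1/(3303/652) = 11 + 652/3303 = 36985/3303
3 + 1/(36985/3303) = 3 + 3303/36985 = 114258/36985
9 + 1/(114258/36985) = 9 + 36985/114258 = 1065307/114258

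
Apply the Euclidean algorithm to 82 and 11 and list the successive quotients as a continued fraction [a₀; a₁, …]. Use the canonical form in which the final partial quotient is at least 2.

Apply division with remainder until the remainder is 0:
82 = 7·11 + 5, so a_0 = 7
11 = 2·5 + 1, so a_1 = 2
5 = 5·1 + 0, so a_2 = 5

[7; 2, 5]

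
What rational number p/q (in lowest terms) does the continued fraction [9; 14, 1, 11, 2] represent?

3382/373

Start with 2.
11 + 1/(2/1) = 11 + 1/2 = 23/2
1 + 1/(23/2) = 1 + 2/23 = 25/23
14 + 1/(25/23) = 14 + 23/25 = 373/25
9 + 1/(373/25) = 9 + 25/373 = 3382/373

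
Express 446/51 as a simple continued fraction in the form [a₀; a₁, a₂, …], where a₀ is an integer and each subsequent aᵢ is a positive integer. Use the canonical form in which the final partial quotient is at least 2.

Run the Euclidean algorithm, recording each quotient:
446 ÷ 51 → quotient 8, remainder 38
51 ÷ 38 → quotient 1, remainder 13
38 ÷ 13 → quotient 2, remainder 12
13 ÷ 12 → quotient 1, remainder 1
12 ÷ 1 → quotient 12, remainder 0

[8; 1, 2, 1, 12]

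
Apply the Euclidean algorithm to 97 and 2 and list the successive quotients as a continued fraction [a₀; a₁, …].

[48; 2]

Repeatedly divide and take the remainder:
97 = 48·2 + 1, so a_0 = 48
2 = 2·1 + 0, so a_1 = 2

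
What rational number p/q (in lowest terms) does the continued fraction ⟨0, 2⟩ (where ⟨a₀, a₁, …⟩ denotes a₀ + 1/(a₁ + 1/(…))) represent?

Use the convergent recurrence hₖ = aₖ·hₖ₋₁ + hₖ₋₂ (and likewise for the denominators kₖ):
a_0 = 0: 0/1
a_1 = 2: 1/2

1/2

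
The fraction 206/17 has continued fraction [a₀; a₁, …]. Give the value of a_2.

2

206 = 12·17 + 2, so a_0 = 12
17 = 8·2 + 1, so a_1 = 8
2 = 2·1 + 0, so a_2 = 2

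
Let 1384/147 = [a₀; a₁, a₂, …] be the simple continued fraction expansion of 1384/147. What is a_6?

Repeatedly divide and take the remainder:
1384 = 9·147 + 61, so a_0 = 9
147 = 2·61 + 25, so a_1 = 2
61 = 2·25 + 11, so a_2 = 2
25 = 2·11 + 3, so a_3 = 2
11 = 3·3 + 2, so a_4 = 3
3 = 1·2 + 1, so a_5 = 1
2 = 2·1 + 0, so a_6 = 2

2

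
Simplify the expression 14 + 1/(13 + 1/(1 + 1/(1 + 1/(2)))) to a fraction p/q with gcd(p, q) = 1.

Build up convergents one term at a time:
a_0 = 14: 14/1
a_1 = 13: 183/13
a_2 = 1: 197/14
a_3 = 1: 380/27
a_4 = 2: 957/68

957/68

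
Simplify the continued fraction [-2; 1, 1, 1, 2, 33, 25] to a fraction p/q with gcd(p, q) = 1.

Compute successive convergents:
a_0 = -2: -2/1
a_1 = 1: -1/1
a_2 = 1: -3/2
a_3 = 1: -4/3
a_4 = 2: -11/8
a_5 = 33: -367/267
a_6 = 25: -9186/6683

-9186/6683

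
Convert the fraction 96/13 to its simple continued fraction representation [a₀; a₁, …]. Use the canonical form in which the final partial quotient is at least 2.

⌊96/13⌋ = 7, remainder 5
⌊13/5⌋ = 2, remainder 3
⌊5/3⌋ = 1, remainder 2
⌊3/2⌋ = 1, remainder 1
⌊2/1⌋ = 2, remainder 0

[7; 2, 1, 1, 2]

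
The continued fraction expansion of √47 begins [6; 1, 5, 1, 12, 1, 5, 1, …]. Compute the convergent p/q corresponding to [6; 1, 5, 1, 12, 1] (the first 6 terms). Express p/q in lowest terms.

Starting at the tail and folding back:
Start with 1.
12 + 1/(1/1) = 12 + 1/1 = 13/1
1 + 1/(13/1) = 1 + 1/13 = 14/13
5 + 1/(14/13) = 5 + 13/14 = 83/14
1 + 1/(83/14) = 1 + 14/83 = 97/83
6 + 1/(97/83) = 6 + 83/97 = 665/97

665/97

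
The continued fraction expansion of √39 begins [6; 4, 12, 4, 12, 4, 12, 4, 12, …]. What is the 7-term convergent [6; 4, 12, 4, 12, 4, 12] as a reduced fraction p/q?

764394/122401

Start with 12.
4 + 1/(12/1) = 4 + 1/12 = 49/12
12 + 1/(49/12) = 12 + 12/49 = 600/49
4 + 1/(600/49) = 4 + 49/600 = 2449/600
12 + 1/(2449/600) = 12 + 600/2449 = 29988/2449
4 + 1/(29988/2449) = 4 + 2449/29988 = 122401/29988
6 + 1/(122401/29988) = 6 + 29988/122401 = 764394/122401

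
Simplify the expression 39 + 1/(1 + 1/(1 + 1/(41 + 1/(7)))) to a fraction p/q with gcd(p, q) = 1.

Work from the innermost term outward:
Start with 7.
41 + 1/(7/1) = 41 + 1/7 = 288/7
1 + 1/(288/7) = 1 + 7/288 = 295/288
1 + 1/(295/288) = 1 + 288/295 = 583/295
39 + 1/(583/295) = 39 + 295/583 = 23032/583

23032/583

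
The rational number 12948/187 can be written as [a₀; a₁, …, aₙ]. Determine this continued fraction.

12948 = 69·187 + 45, so a_0 = 69
187 = 4·45 + 7, so a_1 = 4
45 = 6·7 + 3, so a_2 = 6
7 = 2·3 + 1, so a_3 = 2
3 = 3·1 + 0, so a_4 = 3

[69; 4, 6, 2, 3]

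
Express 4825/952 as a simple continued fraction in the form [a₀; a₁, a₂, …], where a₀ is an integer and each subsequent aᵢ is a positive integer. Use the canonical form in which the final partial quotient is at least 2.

Run the Euclidean algorithm, recording each quotient:
4825 ÷ 952 → quotient 5, remainder 65
952 ÷ 65 → quotient 14, remainder 42
65 ÷ 42 → quotient 1, remainder 23
42 ÷ 23 → quotient 1, remainder 19
23 ÷ 19 → quotient 1, remainder 4
19 ÷ 4 → quotient 4, remainder 3
4 ÷ 3 → quotient 1, remainder 1
3 ÷ 1 → quotient 3, remainder 0

[5; 14, 1, 1, 1, 4, 1, 3]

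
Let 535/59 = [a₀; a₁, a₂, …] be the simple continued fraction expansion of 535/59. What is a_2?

1

⌊535/59⌋ = 9, remainder 4
⌊59/4⌋ = 14, remainder 3
⌊4/3⌋ = 1, remainder 1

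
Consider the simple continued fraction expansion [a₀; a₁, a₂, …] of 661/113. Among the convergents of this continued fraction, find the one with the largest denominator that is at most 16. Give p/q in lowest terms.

a_0 = 5: 5/1  (≤ bound)
a_1 = 1: 6/1  (≤ bound)
a_2 = 5: 35/6  (≤ bound)
a_3 = 1: 41/7  (≤ bound)
a_4 = 1: 76/13  (≤ bound)
a_5 = 1: 117/20  (> 16, stop)

76/13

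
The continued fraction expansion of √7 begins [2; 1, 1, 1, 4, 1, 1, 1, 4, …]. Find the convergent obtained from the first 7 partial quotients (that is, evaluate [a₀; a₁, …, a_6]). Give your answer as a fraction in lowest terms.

Compute successive convergents:
a_0 = 2: 2/1
a_1 = 1: 3/1
a_2 = 1: 5/2
a_3 = 1: 8/3
a_4 = 4: 37/14
a_5 = 1: 45/17
a_6 = 1: 82/31

82/31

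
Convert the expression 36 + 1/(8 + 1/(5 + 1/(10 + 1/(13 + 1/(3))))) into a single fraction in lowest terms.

608403/16843

Compute successive convergents:
a_0 = 36: 36/1
a_1 = 8: 289/8
a_2 = 5: 1481/41
a_3 = 10: 15099/418
a_4 = 13: 197768/5475
a_5 = 3: 608403/16843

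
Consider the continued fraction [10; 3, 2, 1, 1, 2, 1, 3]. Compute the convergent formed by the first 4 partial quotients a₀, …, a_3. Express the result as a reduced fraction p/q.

Use the convergent recurrence hₖ = aₖ·hₖ₋₁ + hₖ₋₂ (and likewise for the denominators kₖ):
a_0 = 10: 10/1
a_1 = 3: 31/3
a_2 = 2: 72/7
a_3 = 1: 103/10

103/10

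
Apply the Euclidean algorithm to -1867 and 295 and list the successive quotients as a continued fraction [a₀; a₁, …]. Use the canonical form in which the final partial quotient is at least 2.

Repeatedly divide and take the remainder:
⌊-1867/295⌋ = -7, remainder 198
⌊295/198⌋ = 1, remainder 97
⌊198/97⌋ = 2, remainder 4
⌊97/4⌋ = 24, remainder 1
⌊4/1⌋ = 4, remainder 0

[-7; 1, 2, 24, 4]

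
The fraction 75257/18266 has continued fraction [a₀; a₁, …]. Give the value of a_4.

Apply division with remainder until the remainder is 0:
75257 ÷ 18266 → quotient 4, remainder 2193
18266 ÷ 2193 → quotient 8, remainder 722
2193 ÷ 722 → quotient 3, remainder 27
722 ÷ 27 → quotient 26, remainder 20
27 ÷ 20 → quotient 1, remainder 7

1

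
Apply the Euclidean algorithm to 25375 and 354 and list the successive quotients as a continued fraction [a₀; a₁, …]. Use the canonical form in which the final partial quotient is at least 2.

Repeatedly divide and take the remainder:
25375 ÷ 354 → quotient 71, remainder 241
354 ÷ 241 → quotient 1, remainder 113
241 ÷ 113 → quotient 2, remainder 15
113 ÷ 15 → quotient 7, remainder 8
15 ÷ 8 → quotient 1, remainder 7
8 ÷ 7 → quotient 1, remainder 1
7 ÷ 1 → quotient 7, remainder 0

[71; 1, 2, 7, 1, 1, 7]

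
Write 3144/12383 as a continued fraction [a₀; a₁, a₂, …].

Run the Euclidean algorithm, recording each quotient:
3144 ÷ 12383 → quotient 0, remainder 3144
12383 ÷ 3144 → quotient 3, remainder 2951
3144 ÷ 2951 → quotient 1, remainder 193
2951 ÷ 193 → quotient 15, remainder 56
193 ÷ 56 → quotient 3, remainder 25
56 ÷ 25 → quotient 2, remainder 6
25 ÷ 6 → quotient 4, remainder 1
6 ÷ 1 → quotient 6, remainder 0

[0; 3, 1, 15, 3, 2, 4, 6]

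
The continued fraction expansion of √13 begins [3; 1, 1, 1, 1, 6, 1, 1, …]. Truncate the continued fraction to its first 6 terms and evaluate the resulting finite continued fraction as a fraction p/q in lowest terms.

Collapse the nested fraction from the inside out:
Start with 6.
1 + 1/(6/1) = 1 + 1/6 = 7/6
1 + 1/(7/6) = 1 + 6/7 = 13/7
1 + 1/(13/7) = 1 + 7/13 = 20/13
1 + 1/(20/13) = 1 + 13/20 = 33/20
3 + 1/(33/20) = 3 + 20/33 = 119/33

119/33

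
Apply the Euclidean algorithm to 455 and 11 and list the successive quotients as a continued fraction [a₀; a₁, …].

[41; 2, 1, 3]

Run the Euclidean algorithm, recording each quotient:
⌊455/11⌋ = 41, remainder 4
⌊11/4⌋ = 2, remainder 3
⌊4/3⌋ = 1, remainder 1
⌊3/1⌋ = 3, remainder 0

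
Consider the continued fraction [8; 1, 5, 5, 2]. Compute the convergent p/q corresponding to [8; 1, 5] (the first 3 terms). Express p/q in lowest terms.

53/6

Build up convergents one term at a time:
a_0 = 8: 8/1
a_1 = 1: 9/1
a_2 = 5: 53/6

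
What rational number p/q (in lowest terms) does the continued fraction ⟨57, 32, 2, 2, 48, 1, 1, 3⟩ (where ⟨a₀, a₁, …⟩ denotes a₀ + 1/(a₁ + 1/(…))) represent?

3167209/55535

Start with 3.
1 + 1/(3/1) = 1 + 1/3 = 4/3
1 + 1/(4/3) = 1 + 3/4 = 7/4
48 + 1/(7/4) = 48 + 4/7 = 340/7
2 + 1/(340/7) = 2 + 7/340 = 687/340
2 + 1/(687/340) = 2 + 340/687 = 1714/687
32 + 1/(1714/687) = 32 + 687/1714 = 55535/1714
57 + 1/(55535/1714) = 57 + 1714/55535 = 3167209/55535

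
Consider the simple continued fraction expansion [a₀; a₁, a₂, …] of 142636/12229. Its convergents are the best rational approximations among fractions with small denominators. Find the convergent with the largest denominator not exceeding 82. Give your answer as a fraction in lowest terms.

a_0 = 11: 11/1  (≤ bound)
a_1 = 1: 12/1  (≤ bound)
a_2 = 1: 23/2  (≤ bound)
a_3 = 1: 35/3  (≤ bound)
a_4 = 37: 1318/113  (> 82, stop)

35/3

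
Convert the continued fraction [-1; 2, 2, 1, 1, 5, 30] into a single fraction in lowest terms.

Collapse the nested fraction from the inside out:
Start with 30.
5 + 1/(30/1) = 5 + 1/30 = 151/30
1 + 1/(151/30) = 1 + 30/151 = 181/151
1 + 1/(181/151) = 1 + 151/181 = 332/181
2 + 1/(332/181) = 2 + 181/332 = 845/332
2 + 1/(845/332) = 2 + 332/845 = 2022/845
-1 + 1/(2022/845) = -1 + 845/2022 = -1177/2022

-1177/2022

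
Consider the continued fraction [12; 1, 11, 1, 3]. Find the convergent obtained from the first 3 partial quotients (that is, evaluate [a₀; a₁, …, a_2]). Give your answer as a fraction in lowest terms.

Compute successive convergents:
a_0 = 12: 12/1
a_1 = 1: 13/1
a_2 = 11: 155/12

155/12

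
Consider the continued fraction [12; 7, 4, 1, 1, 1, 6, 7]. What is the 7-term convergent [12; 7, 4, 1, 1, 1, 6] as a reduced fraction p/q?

Work from the innermost term outward:
Start with 6.
1 + 1/(6/1) = 1 + 1/6 = 7/6
1 + 1/(7/6) = 1 + 6/7 = 13/7
1 + 1/(13/7) = 1 + 7/13 = 20/13
4 + 1/(20/13) = 4 + 13/20 = 93/20
7 + 1/(93/20) = 7 + 20/93 = 671/93
12 + 1/(671/93) = 12 + 93/671 = 8145/671

8145/671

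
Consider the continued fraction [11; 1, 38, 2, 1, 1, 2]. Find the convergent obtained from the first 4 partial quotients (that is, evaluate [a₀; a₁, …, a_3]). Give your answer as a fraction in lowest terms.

946/79

Start with 2.
38 + 1/(2/1) = 38 + 1/2 = 77/2
1 + 1/(77/2) = 1 + 2/77 = 79/77
11 + 1/(79/77) = 11 + 77/79 = 946/79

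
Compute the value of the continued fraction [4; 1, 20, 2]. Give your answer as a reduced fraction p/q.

213/43

Start with 2.
20 + 1/(2/1) = 20 + 1/2 = 41/2
1 + 1/(41/2) = 1 + 2/41 = 43/41
4 + 1/(43/41) = 4 + 41/43 = 213/43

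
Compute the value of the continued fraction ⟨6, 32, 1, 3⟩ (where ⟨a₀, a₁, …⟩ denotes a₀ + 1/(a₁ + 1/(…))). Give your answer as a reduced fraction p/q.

790/131

Start with 3.
1 + 1/(3/1) = 1 + 1/3 = 4/3
32 + 1/(4/3) = 32 + 3/4 = 131/4
6 + 1/(131/4) = 6 + 4/131 = 790/131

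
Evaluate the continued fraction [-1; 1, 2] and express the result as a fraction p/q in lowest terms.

Work from the innermost term outward:
Start with 2.
1 + 1/(2/1) = 1 + 1/2 = 3/2
-1 + 1/(3/2) = -1 + 2/3 = -1/3

-1/3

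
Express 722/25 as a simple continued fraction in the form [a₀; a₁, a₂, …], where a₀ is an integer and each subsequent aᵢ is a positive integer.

[28; 1, 7, 3]

Apply division with remainder until the remainder is 0:
722 = 28·25 + 22, so a_0 = 28
25 = 1·22 + 3, so a_1 = 1
22 = 7·3 + 1, so a_2 = 7
3 = 3·1 + 0, so a_3 = 3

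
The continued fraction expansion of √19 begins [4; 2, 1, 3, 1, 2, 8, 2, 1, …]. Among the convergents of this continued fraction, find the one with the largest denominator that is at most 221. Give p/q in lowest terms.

a_0 = 4: 4/1  (≤ bound)
a_1 = 2: 9/2  (≤ bound)
a_2 = 1: 13/3  (≤ bound)
a_3 = 3: 48/11  (≤ bound)
a_4 = 1: 61/14  (≤ bound)
a_5 = 2: 170/39  (≤ bound)
a_6 = 8: 1421/326  (> 221, stop)

170/39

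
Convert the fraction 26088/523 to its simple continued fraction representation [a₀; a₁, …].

[49; 1, 7, 2, 3, 2, 1, 2]

⌊26088/523⌋ = 49, remainder 461
⌊523/461⌋ = 1, remainder 62
⌊461/62⌋ = 7, remainder 27
⌊62/27⌋ = 2, remainder 8
⌊27/8⌋ = 3, remainder 3
⌊8/3⌋ = 2, remainder 2
⌊3/2⌋ = 1, remainder 1
⌊2/1⌋ = 2, remainder 0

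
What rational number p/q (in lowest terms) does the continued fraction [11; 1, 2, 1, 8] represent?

Build up convergents one term at a time:
a_0 = 11: 11/1
a_1 = 1: 12/1
a_2 = 2: 35/3
a_3 = 1: 47/4
a_4 = 8: 411/35

411/35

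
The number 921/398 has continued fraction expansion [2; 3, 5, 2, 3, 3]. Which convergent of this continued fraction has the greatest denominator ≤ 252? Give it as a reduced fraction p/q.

List convergents until the denominator exceeds the bound:
a_0 = 2: 2/1  (≤ bound)
a_1 = 3: 7/3  (≤ bound)
a_2 = 5: 37/16  (≤ bound)
a_3 = 2: 81/35  (≤ bound)
a_4 = 3: 280/121  (≤ bound)
a_5 = 3: 921/398  (> 252, stop)

280/121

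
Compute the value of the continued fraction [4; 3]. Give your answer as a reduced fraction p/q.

Start with 3.
4 + 1/(3/1) = 4 + 1/3 = 13/3

13/3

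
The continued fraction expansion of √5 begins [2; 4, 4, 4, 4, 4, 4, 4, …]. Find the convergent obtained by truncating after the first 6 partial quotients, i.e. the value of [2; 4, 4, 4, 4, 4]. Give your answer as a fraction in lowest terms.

Start with 4.
4 + 1/(4/1) = 4 + 1/4 = 17/4
4 + 1/(17/4) = 4 + 4/17 = 72/17
4 + 1/(72/17) = 4 + 17/72 = 305/72
4 + 1/(305/72) = 4 + 72/305 = 1292/305
2 + 1/(1292/305) = 2 + 305/1292 = 2889/1292

2889/1292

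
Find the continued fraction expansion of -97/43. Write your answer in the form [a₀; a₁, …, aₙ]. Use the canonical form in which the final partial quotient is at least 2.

-97 = -3·43 + 32, so a_0 = -3
43 = 1·32 + 11, so a_1 = 1
32 = 2·11 + 10, so a_2 = 2
11 = 1·10 + 1, so a_3 = 1
10 = 10·1 + 0, so a_4 = 10

[-3; 1, 2, 1, 10]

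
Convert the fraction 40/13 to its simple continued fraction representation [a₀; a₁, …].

[3; 13]

40 ÷ 13 → quotient 3, remainder 1
13 ÷ 1 → quotient 13, remainder 0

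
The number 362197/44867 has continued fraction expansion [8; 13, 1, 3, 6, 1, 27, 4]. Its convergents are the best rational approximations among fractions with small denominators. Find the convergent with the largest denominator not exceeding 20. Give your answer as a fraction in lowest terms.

113/14

a_0 = 8: 8/1  (≤ bound)
a_1 = 13: 105/13  (≤ bound)
a_2 = 1: 113/14  (≤ bound)
a_3 = 3: 444/55  (> 20, stop)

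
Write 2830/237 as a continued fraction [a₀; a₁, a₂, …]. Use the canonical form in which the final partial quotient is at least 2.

[11; 1, 15, 1, 13]

Apply division with remainder until the remainder is 0:
⌊2830/237⌋ = 11, remainder 223
⌊237/223⌋ = 1, remainder 14
⌊223/14⌋ = 15, remainder 13
⌊14/13⌋ = 1, remainder 1
⌊13/1⌋ = 13, remainder 0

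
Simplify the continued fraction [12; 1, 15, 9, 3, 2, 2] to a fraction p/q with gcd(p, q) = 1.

32927/2545

Start with 2.
2 + 1/(2/1) = 2 + 1/2 = 5/2
3 + 1/(5/2) = 3 + 2/5 = 17/5
9 + 1/(17/5) = 9 + 5/17 = 158/17
15 + 1/(158/17) = 15 + 17/158 = 2387/158
1 + 1/(2387/158) = 1 + 158/2387 = 2545/2387
12 + 1/(2545/2387) = 12 + 2387/2545 = 32927/2545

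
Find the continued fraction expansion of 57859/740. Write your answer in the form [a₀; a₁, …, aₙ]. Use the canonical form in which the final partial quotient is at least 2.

[78; 5, 3, 11, 4]

57859 ÷ 740 → quotient 78, remainder 139
740 ÷ 139 → quotient 5, remainder 45
139 ÷ 45 → quotient 3, remainder 4
45 ÷ 4 → quotient 11, remainder 1
4 ÷ 1 → quotient 4, remainder 0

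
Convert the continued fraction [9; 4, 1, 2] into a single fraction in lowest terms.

129/14

Work from the innermost term outward:
Start with 2.
1 + 1/(2/1) = 1 + 1/2 = 3/2
4 + 1/(3/2) = 4 + 2/3 = 14/3
9 + 1/(14/3) = 9 + 3/14 = 129/14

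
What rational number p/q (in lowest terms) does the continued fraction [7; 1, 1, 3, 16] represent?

863/114

Work from the innermost term outward:
Start with 16.
3 + 1/(16/1) = 3 + 1/16 = 49/16
1 + 1/(49/16) = 1 + 16/49 = 65/49
1 + 1/(65/49) = 1 + 49/65 = 114/65
7 + 1/(114/65) = 7 + 65/114 = 863/114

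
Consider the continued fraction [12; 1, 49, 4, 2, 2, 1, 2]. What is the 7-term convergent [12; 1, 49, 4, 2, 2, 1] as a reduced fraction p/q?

20210/1557

Work from the innermost term outward:
Start with 1.
2 + 1/(1/1) = 2 + 1/1 = 3/1
2 + 1/(3/1) = 2 + 1/3 = 7/3
4 + 1/(7/3) = 4 + 3/7 = 31/7
49 + 1/(31/7) = 49 + 7/31 = 1526/31
1 + 1/(1526/31) = 1 + 31/1526 = 1557/1526
12 + 1/(1557/1526) = 12 + 1526/1557 = 20210/1557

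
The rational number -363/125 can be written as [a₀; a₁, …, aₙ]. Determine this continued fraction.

Apply division with remainder until the remainder is 0:
-363 ÷ 125 → quotient -3, remainder 12
125 ÷ 12 → quotient 10, remainder 5
12 ÷ 5 → quotient 2, remainder 2
5 ÷ 2 → quotient 2, remainder 1
2 ÷ 1 → quotient 2, remainder 0

[-3; 10, 2, 2, 2]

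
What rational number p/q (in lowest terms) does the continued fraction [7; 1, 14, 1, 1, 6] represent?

1603/202

a_0 = 7: 7/1
a_1 = 1: 8/1
a_2 = 14: 119/15
a_3 = 1: 127/16
a_4 = 1: 246/31
a_5 = 6: 1603/202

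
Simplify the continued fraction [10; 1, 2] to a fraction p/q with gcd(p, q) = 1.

a_0 = 10: 10/1
a_1 = 1: 11/1
a_2 = 2: 32/3

32/3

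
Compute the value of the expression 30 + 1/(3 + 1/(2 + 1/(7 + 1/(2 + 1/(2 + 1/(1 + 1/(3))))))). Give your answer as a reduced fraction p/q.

43282/1429

Compute successive convergents:
a_0 = 30: 30/1
a_1 = 3: 91/3
a_2 = 2: 212/7
a_3 = 7: 1575/52
a_4 = 2: 3362/111
a_5 = 2: 8299/274
a_6 = 1: 11661/385
a_7 = 3: 43282/1429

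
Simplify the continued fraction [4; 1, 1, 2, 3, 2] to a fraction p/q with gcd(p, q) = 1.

179/39

Start with 2.
3 + 1/(2/1) = 3 + 1/2 = 7/2
2 + 1/(7/2) = 2 + 2/7 = 16/7
1 + 1/(16/7) = 1 + 7/16 = 23/16
1 + 1/(23/16) = 1 + 16/23 = 39/23
4 + 1/(39/23) = 4 + 23/39 = 179/39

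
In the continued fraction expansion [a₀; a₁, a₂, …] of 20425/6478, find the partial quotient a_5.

20425 ÷ 6478 → quotient 3, remainder 991
6478 ÷ 991 → quotient 6, remainder 532
991 ÷ 532 → quotient 1, remainder 459
532 ÷ 459 → quotient 1, remainder 73
459 ÷ 73 → quotient 6, remainder 21
73 ÷ 21 → quotient 3, remainder 10

3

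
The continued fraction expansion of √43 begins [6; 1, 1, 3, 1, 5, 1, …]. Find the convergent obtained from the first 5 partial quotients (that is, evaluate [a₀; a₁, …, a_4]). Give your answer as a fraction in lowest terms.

Build up convergents one term at a time:
a_0 = 6: 6/1
a_1 = 1: 7/1
a_2 = 1: 13/2
a_3 = 3: 46/7
a_4 = 1: 59/9

59/9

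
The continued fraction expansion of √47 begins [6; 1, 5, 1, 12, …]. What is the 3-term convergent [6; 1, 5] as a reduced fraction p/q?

Start with 5.
1 + 1/(5/1) = 1 + 1/5 = 6/5
6 + 1/(6/5) = 6 + 5/6 = 41/6

41/6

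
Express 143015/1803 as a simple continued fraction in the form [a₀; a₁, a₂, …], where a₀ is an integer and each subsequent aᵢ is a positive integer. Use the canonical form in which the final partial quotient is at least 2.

[79; 3, 8, 2, 1, 1, 1, 8]

143015 = 79·1803 + 578, so a_0 = 79
1803 = 3·578 + 69, so a_1 = 3
578 = 8·69 + 26, so a_2 = 8
69 = 2·26 + 17, so a_3 = 2
26 = 1·17 + 9, so a_4 = 1
17 = 1·9 + 8, so a_5 = 1
9 = 1·8 + 1, so a_6 = 1
8 = 8·1 + 0, so a_7 = 8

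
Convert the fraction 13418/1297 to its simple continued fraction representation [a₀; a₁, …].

13418 = 10·1297 + 448, so a_0 = 10
1297 = 2·448 + 401, so a_1 = 2
448 = 1·401 + 47, so a_2 = 1
401 = 8·47 + 25, so a_3 = 8
47 = 1·25 + 22, so a_4 = 1
25 = 1·22 + 3, so a_5 = 1
22 = 7·3 + 1, so a_6 = 7
3 = 3·1 + 0, so a_7 = 3

[10; 2, 1, 8, 1, 1, 7, 3]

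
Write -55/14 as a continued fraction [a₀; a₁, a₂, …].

-55 ÷ 14 → quotient -4, remainder 1
14 ÷ 1 → quotient 14, remainder 0

[-4; 14]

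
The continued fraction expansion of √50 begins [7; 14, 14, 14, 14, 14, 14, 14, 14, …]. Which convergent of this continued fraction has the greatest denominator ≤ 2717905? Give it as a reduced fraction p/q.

3880899/548842

a_0 = 7: 7/1  (≤ bound)
a_1 = 14: 99/14  (≤ bound)
a_2 = 14: 1393/197  (≤ bound)
a_3 = 14: 19601/2772  (≤ bound)
a_4 = 14: 275807/39005  (≤ bound)
a_5 = 14: 3880899/548842  (≤ bound)
a_6 = 14: 54608393/7722793  (> 2717905, stop)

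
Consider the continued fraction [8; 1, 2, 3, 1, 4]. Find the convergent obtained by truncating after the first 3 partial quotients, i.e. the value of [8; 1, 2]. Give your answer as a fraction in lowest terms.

26/3

Start with 2.
1 + 1/(2/1) = 1 + 1/2 = 3/2
8 + 1/(3/2) = 8 + 2/3 = 26/3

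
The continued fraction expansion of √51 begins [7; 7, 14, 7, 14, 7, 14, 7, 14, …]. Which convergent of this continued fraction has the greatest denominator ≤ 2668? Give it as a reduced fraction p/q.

4999/700

a_0 = 7: 7/1  (≤ bound)
a_1 = 7: 50/7  (≤ bound)
a_2 = 14: 707/99  (≤ bound)
a_3 = 7: 4999/700  (≤ bound)
a_4 = 14: 70693/9899  (> 2668, stop)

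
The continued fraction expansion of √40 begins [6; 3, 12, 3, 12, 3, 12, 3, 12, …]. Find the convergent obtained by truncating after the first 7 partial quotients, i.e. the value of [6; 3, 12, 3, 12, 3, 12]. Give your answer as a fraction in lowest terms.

337434/53353

Compute successive convergents:
a_0 = 6: 6/1
a_1 = 3: 19/3
a_2 = 12: 234/37
a_3 = 3: 721/114
a_4 = 12: 8886/1405
a_5 = 3: 27379/4329
a_6 = 12: 337434/53353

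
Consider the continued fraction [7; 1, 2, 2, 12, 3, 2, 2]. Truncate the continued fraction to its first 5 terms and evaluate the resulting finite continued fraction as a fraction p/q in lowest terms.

671/87

Compute successive convergents:
a_0 = 7: 7/1
a_1 = 1: 8/1
a_2 = 2: 23/3
a_3 = 2: 54/7
a_4 = 12: 671/87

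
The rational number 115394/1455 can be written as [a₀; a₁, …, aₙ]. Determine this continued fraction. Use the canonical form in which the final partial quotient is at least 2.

[79; 3, 4, 6, 2, 1, 5]

⌊115394/1455⌋ = 79, remainder 449
⌊1455/449⌋ = 3, remainder 108
⌊449/108⌋ = 4, remainder 17
⌊108/17⌋ = 6, remainder 6
⌊17/6⌋ = 2, remainder 5
⌊6/5⌋ = 1, remainder 1
⌊5/1⌋ = 5, remainder 0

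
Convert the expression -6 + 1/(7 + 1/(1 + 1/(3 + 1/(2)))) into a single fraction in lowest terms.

-411/70

a_0 = -6: -6/1
a_1 = 7: -41/7
a_2 = 1: -47/8
a_3 = 3: -182/31
a_4 = 2: -411/70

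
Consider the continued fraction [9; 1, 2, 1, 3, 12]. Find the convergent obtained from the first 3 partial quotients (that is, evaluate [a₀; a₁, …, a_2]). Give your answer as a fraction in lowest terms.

a_0 = 9: 9/1
a_1 = 1: 10/1
a_2 = 2: 29/3

29/3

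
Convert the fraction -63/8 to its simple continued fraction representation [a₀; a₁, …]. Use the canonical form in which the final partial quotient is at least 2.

[-8; 8]

-63 = -8·8 + 1, so a_0 = -8
8 = 8·1 + 0, so a_1 = 8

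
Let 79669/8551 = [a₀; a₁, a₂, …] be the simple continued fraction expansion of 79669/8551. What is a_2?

Apply division with remainder until the remainder is 0:
79669 ÷ 8551 → quotient 9, remainder 2710
8551 ÷ 2710 → quotient 3, remainder 421
2710 ÷ 421 → quotient 6, remainder 184

6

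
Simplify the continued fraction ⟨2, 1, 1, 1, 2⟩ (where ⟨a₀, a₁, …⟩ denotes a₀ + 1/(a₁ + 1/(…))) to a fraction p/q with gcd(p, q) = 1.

a_0 = 2: 2/1
a_1 = 1: 3/1
a_2 = 1: 5/2
a_3 = 1: 8/3
a_4 = 2: 21/8

21/8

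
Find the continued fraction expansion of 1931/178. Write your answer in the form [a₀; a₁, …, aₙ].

Repeatedly divide and take the remainder:
1931 ÷ 178 → quotient 10, remainder 151
178 ÷ 151 → quotient 1, remainder 27
151 ÷ 27 → quotient 5, remainder 16
27 ÷ 16 → quotient 1, remainder 11
16 ÷ 11 → quotient 1, remainder 5
11 ÷ 5 → quotient 2, remainder 1
5 ÷ 1 → quotient 5, remainder 0

[10; 1, 5, 1, 1, 2, 5]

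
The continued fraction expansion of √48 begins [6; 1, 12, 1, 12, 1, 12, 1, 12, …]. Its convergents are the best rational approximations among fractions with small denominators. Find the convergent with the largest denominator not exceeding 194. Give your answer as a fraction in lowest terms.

a_0 = 6: 6/1  (≤ bound)
a_1 = 1: 7/1  (≤ bound)
a_2 = 12: 90/13  (≤ bound)
a_3 = 1: 97/14  (≤ bound)
a_4 = 12: 1254/181  (≤ bound)
a_5 = 1: 1351/195  (> 194, stop)

1254/181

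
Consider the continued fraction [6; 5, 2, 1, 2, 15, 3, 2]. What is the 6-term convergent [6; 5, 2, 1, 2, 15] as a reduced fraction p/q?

4089/661

Work from the innermost term outward:
Start with 15.
2 + 1/(15/1) = 2 + 1/15 = 31/15
1 + 1/(31/15) = 1 + 15/31 = 46/31
2 + 1/(46/31) = 2 + 31/46 = 123/46
5 + 1/(123/46) = 5 + 46/123 = 661/123
6 + 1/(661/123) = 6 + 123/661 = 4089/661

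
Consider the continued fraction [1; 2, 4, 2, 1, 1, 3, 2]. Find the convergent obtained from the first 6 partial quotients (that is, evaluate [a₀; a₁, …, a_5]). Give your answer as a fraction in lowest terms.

71/49

Start with 1.
1 + 1/(1/1) = 1 + 1/1 = 2/1
2 + 1/(2/1) = 2 + 1/2 = 5/2
4 + 1/(5/2) = 4 + 2/5 = 22/5
2 + 1/(22/5) = 2 + 5/22 = 49/22
1 + 1/(49/22) = 1 + 22/49 = 71/49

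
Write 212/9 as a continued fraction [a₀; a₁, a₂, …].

Repeatedly divide and take the remainder:
⌊212/9⌋ = 23, remainder 5
⌊9/5⌋ = 1, remainder 4
⌊5/4⌋ = 1, remainder 1
⌊4/1⌋ = 4, remainder 0

[23; 1, 1, 4]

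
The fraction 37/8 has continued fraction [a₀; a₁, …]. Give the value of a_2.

1

Repeatedly divide and take the remainder:
37 ÷ 8 → quotient 4, remainder 5
8 ÷ 5 → quotient 1, remainder 3
5 ÷ 3 → quotient 1, remainder 2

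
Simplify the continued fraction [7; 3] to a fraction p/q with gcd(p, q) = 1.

22/3

Use the convergent recurrence hₖ = aₖ·hₖ₋₁ + hₖ₋₂ (and likewise for the denominators kₖ):
a_0 = 7: 7/1
a_1 = 3: 22/3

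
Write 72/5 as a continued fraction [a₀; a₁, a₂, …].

[14; 2, 2]

72 = 14·5 + 2, so a_0 = 14
5 = 2·2 + 1, so a_1 = 2
2 = 2·1 + 0, so a_2 = 2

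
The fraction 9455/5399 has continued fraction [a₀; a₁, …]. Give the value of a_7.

6

9455 ÷ 5399 → quotient 1, remainder 4056
5399 ÷ 4056 → quotient 1, remainder 1343
4056 ÷ 1343 → quotient 3, remainder 27
1343 ÷ 27 → quotient 49, remainder 20
27 ÷ 20 → quotient 1, remainder 7
20 ÷ 7 → quotient 2, remainder 6
7 ÷ 6 → quotient 1, remainder 1
6 ÷ 1 → quotient 6, remainder 0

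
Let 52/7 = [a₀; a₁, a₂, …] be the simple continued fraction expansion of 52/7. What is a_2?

3

Run the Euclidean algorithm, recording each quotient:
52 ÷ 7 → quotient 7, remainder 3
7 ÷ 3 → quotient 2, remainder 1
3 ÷ 1 → quotient 3, remainder 0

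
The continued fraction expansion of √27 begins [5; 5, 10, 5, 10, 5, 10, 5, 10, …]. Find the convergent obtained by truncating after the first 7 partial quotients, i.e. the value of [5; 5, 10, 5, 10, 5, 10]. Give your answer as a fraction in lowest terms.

Starting at the tail and folding back:
Start with 10.
5 + 1/(10/1) = 5 + 1/10 = 51/10
10 + 1/(51/10) = 10 + 10/51 = 520/51
5 + 1/(520/51) = 5 + 51/520 = 2651/520
10 + 1/(2651/520) = 10 + 520/2651 = 27030/2651
5 + 1/(27030/2651) = 5 + 2651/27030 = 137801/27030
5 + 1/(137801/27030) = 5 + 27030/137801 = 716035/137801

716035/137801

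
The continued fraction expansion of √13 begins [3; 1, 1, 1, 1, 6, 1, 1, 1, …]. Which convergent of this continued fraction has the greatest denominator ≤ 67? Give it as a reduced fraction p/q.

List convergents until the denominator exceeds the bound:
a_0 = 3: 3/1  (≤ bound)
a_1 = 1: 4/1  (≤ bound)
a_2 = 1: 7/2  (≤ bound)
a_3 = 1: 11/3  (≤ bound)
a_4 = 1: 18/5  (≤ bound)
a_5 = 6: 119/33  (≤ bound)
a_6 = 1: 137/38  (≤ bound)
a_7 = 1: 256/71  (> 67, stop)

137/38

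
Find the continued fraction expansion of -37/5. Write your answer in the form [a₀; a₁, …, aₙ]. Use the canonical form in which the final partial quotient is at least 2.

[-8; 1, 1, 2]

-37 ÷ 5 → quotient -8, remainder 3
5 ÷ 3 → quotient 1, remainder 2
3 ÷ 2 → quotient 1, remainder 1
2 ÷ 1 → quotient 2, remainder 0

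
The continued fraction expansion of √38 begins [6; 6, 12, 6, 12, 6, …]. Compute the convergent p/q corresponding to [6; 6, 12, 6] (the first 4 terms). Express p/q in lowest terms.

2737/444

Build up convergents one term at a time:
a_0 = 6: 6/1
a_1 = 6: 37/6
a_2 = 12: 450/73
a_3 = 6: 2737/444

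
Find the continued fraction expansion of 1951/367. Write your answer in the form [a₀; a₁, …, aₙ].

Apply division with remainder until the remainder is 0:
1951 = 5·367 + 116, so a_0 = 5
367 = 3·116 + 19, so a_1 = 3
116 = 6·19 + 2, so a_2 = 6
19 = 9·2 + 1, so a_3 = 9
2 = 2·1 + 0, so a_4 = 2

[5; 3, 6, 9, 2]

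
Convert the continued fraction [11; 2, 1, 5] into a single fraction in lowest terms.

Collapse the nested fraction from the inside out:
Start with 5.
1 + 1/(5/1) = 1 + 1/5 = 6/5
2 + 1/(6/5) = 2 + 5/6 = 17/6
11 + 1/(17/6) = 11 + 6/17 = 193/17

193/17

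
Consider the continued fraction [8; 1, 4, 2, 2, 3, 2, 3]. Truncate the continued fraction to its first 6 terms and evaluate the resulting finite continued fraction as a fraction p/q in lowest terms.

811/92

Build up convergents one term at a time:
a_0 = 8: 8/1
a_1 = 1: 9/1
a_2 = 4: 44/5
a_3 = 2: 97/11
a_4 = 2: 238/27
a_5 = 3: 811/92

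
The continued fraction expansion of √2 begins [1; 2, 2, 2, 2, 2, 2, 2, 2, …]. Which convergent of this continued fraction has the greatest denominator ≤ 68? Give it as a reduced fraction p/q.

List convergents until the denominator exceeds the bound:
a_0 = 1: 1/1  (≤ bound)
a_1 = 2: 3/2  (≤ bound)
a_2 = 2: 7/5  (≤ bound)
a_3 = 2: 17/12  (≤ bound)
a_4 = 2: 41/29  (≤ bound)
a_5 = 2: 99/70  (> 68, stop)

41/29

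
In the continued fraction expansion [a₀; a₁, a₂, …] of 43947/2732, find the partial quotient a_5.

⌊43947/2732⌋ = 16, remainder 235
⌊2732/235⌋ = 11, remainder 147
⌊235/147⌋ = 1, remainder 88
⌊147/88⌋ = 1, remainder 59
⌊88/59⌋ = 1, remainder 29
⌊59/29⌋ = 2, remainder 1

2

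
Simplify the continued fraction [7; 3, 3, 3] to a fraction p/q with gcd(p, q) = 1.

241/33

Start with 3.
3 + 1/(3/1) = 3 + 1/3 = 10/3
3 + 1/(10/3) = 3 + 3/10 = 33/10
7 + 1/(33/10) = 7 + 10/33 = 241/33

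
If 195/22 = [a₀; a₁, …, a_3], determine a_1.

195 ÷ 22 → quotient 8, remainder 19
22 ÷ 19 → quotient 1, remainder 3

1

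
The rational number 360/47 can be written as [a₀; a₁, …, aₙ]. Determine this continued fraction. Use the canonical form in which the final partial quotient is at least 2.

360 = 7·47 + 31, so a_0 = 7
47 = 1·31 + 16, so a_1 = 1
31 = 1·16 + 15, so a_2 = 1
16 = 1·15 + 1, so a_3 = 1
15 = 15·1 + 0, so a_4 = 15

[7; 1, 1, 1, 15]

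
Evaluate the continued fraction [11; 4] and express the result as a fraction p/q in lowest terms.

Start with 4.
11 + 1/(4/1) = 11 + 1/4 = 45/4

45/4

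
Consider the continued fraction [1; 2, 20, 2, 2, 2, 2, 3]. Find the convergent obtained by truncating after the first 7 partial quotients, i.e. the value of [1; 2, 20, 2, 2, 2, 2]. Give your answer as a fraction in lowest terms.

a_0 = 1: 1/1
a_1 = 2: 3/2
a_2 = 20: 61/41
a_3 = 2: 125/84
a_4 = 2: 311/209
a_5 = 2: 747/502
a_6 = 2: 1805/1213

1805/1213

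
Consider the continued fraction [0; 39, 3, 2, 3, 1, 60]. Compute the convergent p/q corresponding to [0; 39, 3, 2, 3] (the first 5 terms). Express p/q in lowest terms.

24/943

Start with 3.
2 + 1/(3/1) = 2 + 1/3 = 7/3
3 + 1/(7/3) = 3 + 3/7 = 24/7
39 + 1/(24/7) = 39 + 7/24 = 943/24
0 + 1/(943/24) = 0 + 24/943 = 24/943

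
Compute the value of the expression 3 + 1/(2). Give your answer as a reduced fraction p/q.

Start with 2.
3 + 1/(2/1) = 3 + 1/2 = 7/2

7/2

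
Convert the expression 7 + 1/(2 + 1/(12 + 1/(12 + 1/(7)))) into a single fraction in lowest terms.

16000/2139

a_0 = 7: 7/1
a_1 = 2: 15/2
a_2 = 12: 187/25
a_3 = 12: 2259/302
a_4 = 7: 16000/2139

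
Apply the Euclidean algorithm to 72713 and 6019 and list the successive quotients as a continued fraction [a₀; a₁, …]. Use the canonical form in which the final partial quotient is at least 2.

[12; 12, 2, 2, 3, 2, 12]

Apply division with remainder until the remainder is 0:
72713 = 12·6019 + 485, so a_0 = 12
6019 = 12·485 + 199, so a_1 = 12
485 = 2·199 + 87, so a_2 = 2
199 = 2·87 + 25, so a_3 = 2
87 = 3·25 + 12, so a_4 = 3
25 = 2·12 + 1, so a_5 = 2
12 = 12·1 + 0, so a_6 = 12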